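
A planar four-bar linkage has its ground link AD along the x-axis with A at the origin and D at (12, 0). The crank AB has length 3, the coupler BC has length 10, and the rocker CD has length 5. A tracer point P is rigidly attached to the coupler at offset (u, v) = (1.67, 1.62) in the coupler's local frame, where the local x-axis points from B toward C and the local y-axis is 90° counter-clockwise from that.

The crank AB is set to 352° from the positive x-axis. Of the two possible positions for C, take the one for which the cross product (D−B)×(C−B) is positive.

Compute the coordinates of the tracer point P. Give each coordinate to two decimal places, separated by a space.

A=(0,0), D=(12.00,0)
B = A + 3.00·(cos352°, sin352°) = (2.9708, -0.4175)
|BD| = 9.0388
circle(B,10.00) ∩ circle(D,5.00): a=8.6682, h=4.9862
  candidates: C₊=(11.3994,4.9638) cross=45.070; C₋=(11.8601,-4.9980) cross=-45.070
  mode + wants cross > 0 → take C=(11.3994,4.9638) (cross=45.070)
ex = (C−B)/|BC| = (0.8429,0.5381); ey = (-0.5381,0.8429)
P = B + 1.67·ex + 1.62·ey = (3.5066,1.8466)

3.51 1.85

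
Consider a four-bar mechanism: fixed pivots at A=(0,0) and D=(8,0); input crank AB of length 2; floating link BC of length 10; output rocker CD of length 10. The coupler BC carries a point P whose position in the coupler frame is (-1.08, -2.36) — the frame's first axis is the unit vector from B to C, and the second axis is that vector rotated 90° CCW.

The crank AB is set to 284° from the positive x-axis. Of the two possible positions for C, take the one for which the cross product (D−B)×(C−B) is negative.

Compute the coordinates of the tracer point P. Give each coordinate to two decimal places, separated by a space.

A=(0,0), D=(8.00,0)
B = A + 2.00·(cos284°, sin284°) = (0.4838, -1.9406)
|BD| = 7.7626
circle(B,10.00) ∩ circle(D,10.00): a=3.8813, h=9.2160
  candidates: C₊=(1.9380,7.9531) cross=71.541; C₋=(6.5459,-9.8937) cross=-71.541
  mode - wants cross < 0 → take C=(6.5459,-9.8937) (cross=-71.541)
ex = (C−B)/|BC| = (0.6062,-0.7953); ey = (0.7953,0.6062)
P = B + -1.08·ex + -2.36·ey = (-2.0478,-2.5123)

-2.05 -2.51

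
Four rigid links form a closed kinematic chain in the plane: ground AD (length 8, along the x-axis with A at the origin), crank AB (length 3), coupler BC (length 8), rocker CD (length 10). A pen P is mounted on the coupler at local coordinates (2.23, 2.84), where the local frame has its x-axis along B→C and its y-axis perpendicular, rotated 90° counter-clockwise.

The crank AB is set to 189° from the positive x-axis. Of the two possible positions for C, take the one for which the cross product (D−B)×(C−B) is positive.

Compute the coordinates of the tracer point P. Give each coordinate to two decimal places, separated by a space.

A=(0,0), D=(8.00,0)
B = A + 3.00·(cos189°, sin189°) = (-2.9631, -0.4693)
|BD| = 10.9731
circle(B,8.00) ∩ circle(D,10.00): a=3.8462, h=7.0148
  candidates: C₊=(0.5796,6.7035) cross=76.974; C₋=(1.1796,-7.3132) cross=-76.974
  mode + wants cross > 0 → take C=(0.5796,6.7035) (cross=76.974)
ex = (C−B)/|BC| = (0.4428,0.8966); ey = (-0.8966,0.4428)
P = B + 2.23·ex + 2.84·ey = (-4.5219,2.7878)

-4.52 2.79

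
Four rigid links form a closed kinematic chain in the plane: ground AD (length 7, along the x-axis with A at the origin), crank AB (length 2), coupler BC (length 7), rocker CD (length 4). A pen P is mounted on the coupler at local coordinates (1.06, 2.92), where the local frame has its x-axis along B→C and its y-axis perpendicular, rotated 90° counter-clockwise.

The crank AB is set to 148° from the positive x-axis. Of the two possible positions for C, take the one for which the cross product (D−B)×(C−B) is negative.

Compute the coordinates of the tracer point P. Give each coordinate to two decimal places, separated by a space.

0.80 2.91

A=(0,0), D=(7.00,0)
B = A + 2.00·(cos148°, sin148°) = (-1.6961, 1.0598)
|BD| = 8.7604
circle(B,7.00) ∩ circle(D,4.00): a=6.2637, h=3.1251
  candidates: C₊=(4.8997,3.4042) cross=27.377; C₋=(4.1435,-2.8001) cross=-27.377
  mode - wants cross < 0 → take C=(4.1435,-2.8001) (cross=-27.377)
ex = (C−B)/|BC| = (0.8342,-0.5514); ey = (0.5514,0.8342)
P = B + 1.06·ex + 2.92·ey = (0.7983,2.9113)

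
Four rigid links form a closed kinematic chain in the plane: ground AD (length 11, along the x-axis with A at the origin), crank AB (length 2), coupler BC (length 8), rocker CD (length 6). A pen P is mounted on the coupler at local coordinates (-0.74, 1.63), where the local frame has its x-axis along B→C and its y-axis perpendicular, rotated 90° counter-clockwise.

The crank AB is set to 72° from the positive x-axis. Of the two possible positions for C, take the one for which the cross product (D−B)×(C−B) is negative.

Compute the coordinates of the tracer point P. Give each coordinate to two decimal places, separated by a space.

1.24 3.58

A=(0,0), D=(11.00,0)
B = A + 2.00·(cos72°, sin72°) = (0.6180, 1.9021)
|BD| = 10.5548
circle(B,8.00) ∩ circle(D,6.00): a=6.6038, h=4.5155
  candidates: C₊=(7.9275,5.1536) cross=47.660; C₋=(6.3000,-3.7296) cross=-47.660
  mode - wants cross < 0 → take C=(6.3000,-3.7296) (cross=-47.660)
ex = (C−B)/|BC| = (0.7102,-0.7040); ey = (0.7040,0.7102)
P = B + -0.74·ex + 1.63·ey = (1.2399,3.5807)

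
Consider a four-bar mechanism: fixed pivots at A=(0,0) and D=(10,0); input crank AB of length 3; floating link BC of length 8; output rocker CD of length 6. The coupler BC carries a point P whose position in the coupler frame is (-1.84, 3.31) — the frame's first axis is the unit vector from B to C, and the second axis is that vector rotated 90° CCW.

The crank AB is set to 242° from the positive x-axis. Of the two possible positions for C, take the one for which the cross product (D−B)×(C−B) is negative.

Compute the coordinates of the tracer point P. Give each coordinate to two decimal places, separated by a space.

A=(0,0), D=(10.00,0)
B = A + 3.00·(cos242°, sin242°) = (-1.4084, -2.6488)
|BD| = 11.7119
circle(B,8.00) ∩ circle(D,6.00): a=7.0513, h=3.7788
  candidates: C₊=(4.6056,2.6268) cross=44.256; C₋=(6.3148,-4.7349) cross=-44.256
  mode - wants cross < 0 → take C=(6.3148,-4.7349) (cross=-44.256)
ex = (C−B)/|BC| = (0.9654,-0.2608); ey = (0.2608,0.9654)
P = B + -1.84·ex + 3.31·ey = (-2.3216,1.0264)

-2.32 1.03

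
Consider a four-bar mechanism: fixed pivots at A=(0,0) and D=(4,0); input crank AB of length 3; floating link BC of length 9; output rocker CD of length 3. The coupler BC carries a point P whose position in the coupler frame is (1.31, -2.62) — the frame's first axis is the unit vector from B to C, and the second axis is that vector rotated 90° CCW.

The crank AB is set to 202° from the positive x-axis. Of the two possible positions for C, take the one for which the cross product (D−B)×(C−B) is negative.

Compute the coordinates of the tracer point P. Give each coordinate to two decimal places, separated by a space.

-1.76 -3.87

A=(0,0), D=(4.00,0)
B = A + 3.00·(cos202°, sin202°) = (-2.7816, -1.1238)
|BD| = 6.8740
circle(B,9.00) ∩ circle(D,3.00): a=8.6741, h=2.3999
  candidates: C₊=(5.3835,2.6619) cross=16.497; C₋=(6.1682,-2.0734) cross=-16.497
  mode - wants cross < 0 → take C=(6.1682,-2.0734) (cross=-16.497)
ex = (C−B)/|BC| = (0.9944,-0.1055); ey = (0.1055,0.9944)
P = B + 1.31·ex + -2.62·ey = (-1.7553,-3.8674)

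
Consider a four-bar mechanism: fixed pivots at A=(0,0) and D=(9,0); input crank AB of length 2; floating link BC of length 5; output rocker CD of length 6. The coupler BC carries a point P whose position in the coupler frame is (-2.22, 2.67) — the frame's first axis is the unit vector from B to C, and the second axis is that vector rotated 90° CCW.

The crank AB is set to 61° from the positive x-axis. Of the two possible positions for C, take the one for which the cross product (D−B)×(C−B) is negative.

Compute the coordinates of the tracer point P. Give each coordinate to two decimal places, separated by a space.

2.10 5.03

A=(0,0), D=(9.00,0)
B = A + 2.00·(cos61°, sin61°) = (0.9696, 1.7492)
|BD| = 8.2187
circle(B,5.00) ∩ circle(D,6.00): a=3.4401, h=3.6284
  candidates: C₊=(5.1032,4.5623) cross=29.821; C₋=(3.5587,-2.5282) cross=-29.821
  mode - wants cross < 0 → take C=(3.5587,-2.5282) (cross=-29.821)
ex = (C−B)/|BC| = (0.5178,-0.8555); ey = (0.8555,0.5178)
P = B + -2.22·ex + 2.67·ey = (2.1043,5.0310)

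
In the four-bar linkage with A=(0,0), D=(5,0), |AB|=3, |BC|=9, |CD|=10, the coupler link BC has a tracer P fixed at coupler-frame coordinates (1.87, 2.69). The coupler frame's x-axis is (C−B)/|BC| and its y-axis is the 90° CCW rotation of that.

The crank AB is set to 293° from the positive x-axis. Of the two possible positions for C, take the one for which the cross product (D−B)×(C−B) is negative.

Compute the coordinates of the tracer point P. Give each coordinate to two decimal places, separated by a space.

A=(0,0), D=(5.00,0)
B = A + 3.00·(cos293°, sin293°) = (1.1722, -2.7615)
|BD| = 4.7200
circle(B,9.00) ∩ circle(D,10.00): a=0.3473, h=8.9933
  candidates: C₊=(-3.8079,4.7351) cross=42.448; C₋=(6.7155,-9.8517) cross=-42.448
  mode - wants cross < 0 → take C=(6.7155,-9.8517) (cross=-42.448)
ex = (C−B)/|BC| = (0.6159,-0.7878); ey = (0.7878,0.6159)
P = B + 1.87·ex + 2.69·ey = (4.4432,-2.5779)

4.44 -2.58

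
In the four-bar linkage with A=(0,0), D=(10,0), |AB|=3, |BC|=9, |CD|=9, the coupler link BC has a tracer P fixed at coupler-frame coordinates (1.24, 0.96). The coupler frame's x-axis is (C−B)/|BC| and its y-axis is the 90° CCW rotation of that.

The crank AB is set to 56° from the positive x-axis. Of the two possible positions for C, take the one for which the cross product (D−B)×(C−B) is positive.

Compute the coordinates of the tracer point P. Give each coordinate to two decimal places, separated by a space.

A=(0,0), D=(10.00,0)
B = A + 3.00·(cos56°, sin56°) = (1.6776, 2.4871)
|BD| = 8.6861
circle(B,9.00) ∩ circle(D,9.00): a=4.3431, h=7.8828
  candidates: C₊=(8.0959,8.7963) cross=68.470; C₋=(3.5817,-6.3092) cross=-68.470
  mode + wants cross > 0 → take C=(8.0959,8.7963) (cross=68.470)
ex = (C−B)/|BC| = (0.7131,0.7010); ey = (-0.7010,0.7131)
P = B + 1.24·ex + 0.96·ey = (1.8889,4.0410)

1.89 4.04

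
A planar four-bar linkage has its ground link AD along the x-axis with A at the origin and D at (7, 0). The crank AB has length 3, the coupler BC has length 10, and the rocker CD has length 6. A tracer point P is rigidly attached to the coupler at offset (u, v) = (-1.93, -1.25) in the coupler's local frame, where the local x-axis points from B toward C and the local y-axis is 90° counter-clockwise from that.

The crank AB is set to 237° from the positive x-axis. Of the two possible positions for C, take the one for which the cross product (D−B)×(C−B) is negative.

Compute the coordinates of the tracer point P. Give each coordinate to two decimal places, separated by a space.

A=(0,0), D=(7.00,0)
B = A + 3.00·(cos237°, sin237°) = (-1.6339, -2.5160)
|BD| = 8.9930
circle(B,10.00) ∩ circle(D,6.00): a=8.0548, h=5.9262
  candidates: C₊=(4.4413,5.4270) cross=53.295; C₋=(7.7572,-5.9520) cross=-53.295
  mode - wants cross < 0 → take C=(7.7572,-5.9520) (cross=-53.295)
ex = (C−B)/|BC| = (0.9391,-0.3436); ey = (0.3436,0.9391)
P = B + -1.93·ex + -1.25·ey = (-3.8759,-3.0268)

-3.88 -3.03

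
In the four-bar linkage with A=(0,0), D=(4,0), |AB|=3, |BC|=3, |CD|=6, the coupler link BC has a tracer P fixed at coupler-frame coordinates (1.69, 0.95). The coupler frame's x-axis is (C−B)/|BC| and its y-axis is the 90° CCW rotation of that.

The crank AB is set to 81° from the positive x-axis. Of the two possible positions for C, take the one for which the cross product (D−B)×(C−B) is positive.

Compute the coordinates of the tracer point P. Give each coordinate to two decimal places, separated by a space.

A=(0,0), D=(4.00,0)
B = A + 3.00·(cos81°, sin81°) = (0.4693, 2.9631)
|BD| = 4.6093
circle(B,3.00) ∩ circle(D,6.00): a=-0.6242, h=2.9343
  candidates: C₊=(1.8775,5.6120) cross=13.525; C₋=(-1.8952,1.1167) cross=-13.525
  mode + wants cross > 0 → take C=(1.8775,5.6120) (cross=13.525)
ex = (C−B)/|BC| = (0.4694,0.8830); ey = (-0.8830,0.4694)
P = B + 1.69·ex + 0.95·ey = (0.4237,4.9012)

0.42 4.90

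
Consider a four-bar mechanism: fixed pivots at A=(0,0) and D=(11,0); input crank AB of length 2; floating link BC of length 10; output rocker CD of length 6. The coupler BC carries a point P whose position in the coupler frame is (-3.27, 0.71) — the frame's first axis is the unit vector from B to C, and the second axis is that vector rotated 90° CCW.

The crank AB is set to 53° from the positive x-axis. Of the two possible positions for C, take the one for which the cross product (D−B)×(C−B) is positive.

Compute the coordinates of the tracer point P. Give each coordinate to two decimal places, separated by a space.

A=(0,0), D=(11.00,0)
B = A + 2.00·(cos53°, sin53°) = (1.2036, 1.5973)
|BD| = 9.9257
circle(B,10.00) ∩ circle(D,6.00): a=8.1868, h=5.7425
  candidates: C₊=(10.2078,5.9475) cross=56.998; C₋=(8.3596,-5.3878) cross=-56.998
  mode + wants cross > 0 → take C=(10.2078,5.9475) (cross=56.998)
ex = (C−B)/|BC| = (0.9004,0.4350); ey = (-0.4350,0.9004)
P = B + -3.27·ex + 0.71·ey = (-2.0496,0.8141)

-2.05 0.81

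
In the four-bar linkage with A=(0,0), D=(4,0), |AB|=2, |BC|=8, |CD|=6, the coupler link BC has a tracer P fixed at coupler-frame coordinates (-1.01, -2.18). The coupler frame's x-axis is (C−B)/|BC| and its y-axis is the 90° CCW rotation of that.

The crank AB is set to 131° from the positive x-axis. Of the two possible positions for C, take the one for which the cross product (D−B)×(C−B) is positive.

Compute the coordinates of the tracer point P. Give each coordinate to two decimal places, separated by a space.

-0.99 -0.87

A=(0,0), D=(4.00,0)
B = A + 2.00·(cos131°, sin131°) = (-1.3121, 1.5094)
|BD| = 5.5224
circle(B,8.00) ∩ circle(D,6.00): a=5.2963, h=5.9957
  candidates: C₊=(5.4213,5.8292) cross=33.111; C₋=(2.1437,-5.7056) cross=-33.111
  mode + wants cross > 0 → take C=(5.4213,5.8292) (cross=33.111)
ex = (C−B)/|BC| = (0.8417,0.5400); ey = (-0.5400,0.8417)
P = B + -1.01·ex + -2.18·ey = (-0.9851,-0.8708)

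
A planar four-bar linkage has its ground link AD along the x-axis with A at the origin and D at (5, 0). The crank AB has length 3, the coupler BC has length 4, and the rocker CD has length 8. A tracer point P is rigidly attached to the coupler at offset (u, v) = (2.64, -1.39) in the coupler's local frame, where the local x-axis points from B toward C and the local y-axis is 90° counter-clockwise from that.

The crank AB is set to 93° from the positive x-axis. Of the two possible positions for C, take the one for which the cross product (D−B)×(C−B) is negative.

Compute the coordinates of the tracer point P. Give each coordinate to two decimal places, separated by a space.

A=(0,0), D=(5.00,0)
B = A + 3.00·(cos93°, sin93°) = (-0.1570, 2.9959)
|BD| = 5.9641
circle(B,4.00) ∩ circle(D,8.00): a=-1.0421, h=3.8619
  candidates: C₊=(0.8818,6.8586) cross=23.032; C₋=(-2.9980,0.1801) cross=-23.032
  mode - wants cross < 0 → take C=(-2.9980,0.1801) (cross=-23.032)
ex = (C−B)/|BC| = (-0.7102,-0.7040); ey = (0.7040,-0.7102)
P = B + 2.64·ex + -1.39·ey = (-3.0105,2.1247)

-3.01 2.12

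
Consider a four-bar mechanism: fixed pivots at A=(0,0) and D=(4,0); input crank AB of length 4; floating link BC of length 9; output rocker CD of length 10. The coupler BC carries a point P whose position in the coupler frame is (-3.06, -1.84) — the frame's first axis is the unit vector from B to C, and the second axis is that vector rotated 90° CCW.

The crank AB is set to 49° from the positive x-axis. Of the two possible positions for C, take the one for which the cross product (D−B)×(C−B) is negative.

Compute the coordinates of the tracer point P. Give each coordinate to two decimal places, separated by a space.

A=(0,0), D=(4.00,0)
B = A + 4.00·(cos49°, sin49°) = (2.6242, 3.0188)
|BD| = 3.3175
circle(B,9.00) ∩ circle(D,10.00): a=-1.2048, h=8.9190
  candidates: C₊=(10.2406,7.8138) cross=29.589; C₋=(-5.9913,0.4165) cross=-29.589
  mode - wants cross < 0 → take C=(-5.9913,0.4165) (cross=-29.589)
ex = (C−B)/|BC| = (-0.9573,-0.2891); ey = (0.2891,-0.9573)
P = B + -3.06·ex + -1.84·ey = (5.0215,5.6650)

5.02 5.67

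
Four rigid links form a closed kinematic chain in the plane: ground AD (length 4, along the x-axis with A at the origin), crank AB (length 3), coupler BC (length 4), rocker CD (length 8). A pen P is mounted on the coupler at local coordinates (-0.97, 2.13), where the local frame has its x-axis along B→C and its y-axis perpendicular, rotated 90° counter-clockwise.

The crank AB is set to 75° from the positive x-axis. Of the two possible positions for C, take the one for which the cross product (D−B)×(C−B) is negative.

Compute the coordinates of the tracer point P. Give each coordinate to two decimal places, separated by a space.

1.39 0.64

A=(0,0), D=(4.00,0)
B = A + 3.00·(cos75°, sin75°) = (0.7765, 2.8978)
|BD| = 4.3346
circle(B,4.00) ∩ circle(D,8.00): a=-3.3696, h=2.1554
  candidates: C₊=(-0.2886,6.7534) cross=9.343; C₋=(-3.1704,3.5476) cross=-9.343
  mode - wants cross < 0 → take C=(-3.1704,3.5476) (cross=-9.343)
ex = (C−B)/|BC| = (-0.9867,0.1624); ey = (-0.1624,-0.9867)
P = B + -0.97·ex + 2.13·ey = (1.3876,0.6385)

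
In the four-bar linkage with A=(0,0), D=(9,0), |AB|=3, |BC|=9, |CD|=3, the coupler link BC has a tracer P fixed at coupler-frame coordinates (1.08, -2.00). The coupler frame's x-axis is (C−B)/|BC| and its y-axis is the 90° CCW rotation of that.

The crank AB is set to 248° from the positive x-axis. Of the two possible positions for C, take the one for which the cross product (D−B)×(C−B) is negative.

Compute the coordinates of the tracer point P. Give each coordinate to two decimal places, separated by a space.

-0.04 -4.78

A=(0,0), D=(9.00,0)
B = A + 3.00·(cos248°, sin248°) = (-1.1238, -2.7816)
|BD| = 10.4990
circle(B,9.00) ∩ circle(D,3.00): a=8.6784, h=2.3844
  candidates: C₊=(6.6127,1.8169) cross=25.034; C₋=(7.8762,-2.7816) cross=-25.034
  mode - wants cross < 0 → take C=(7.8762,-2.7816) (cross=-25.034)
ex = (C−B)/|BC| = (1.0000,0.0000); ey = (-0.0000,1.0000)
P = B + 1.08·ex + -2.00·ey = (-0.0438,-4.7816)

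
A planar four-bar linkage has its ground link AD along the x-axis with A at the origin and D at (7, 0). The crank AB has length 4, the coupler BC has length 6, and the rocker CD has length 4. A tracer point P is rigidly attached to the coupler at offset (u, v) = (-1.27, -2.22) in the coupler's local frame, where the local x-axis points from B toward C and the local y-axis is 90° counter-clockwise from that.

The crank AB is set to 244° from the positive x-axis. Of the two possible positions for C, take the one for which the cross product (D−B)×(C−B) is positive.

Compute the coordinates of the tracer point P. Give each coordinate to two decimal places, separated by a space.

-1.41 -6.13

A=(0,0), D=(7.00,0)
B = A + 4.00·(cos244°, sin244°) = (-1.7535, -3.5952)
|BD| = 9.4630
circle(B,6.00) ∩ circle(D,4.00): a=5.7883, h=1.5799
  candidates: C₊=(3.0005,0.0653) cross=14.951; C₋=(4.2010,-2.8576) cross=-14.951
  mode + wants cross > 0 → take C=(3.0005,0.0653) (cross=14.951)
ex = (C−B)/|BC| = (0.7923,0.6101); ey = (-0.6101,0.7923)
P = B + -1.27·ex + -2.22·ey = (-1.4054,-6.1290)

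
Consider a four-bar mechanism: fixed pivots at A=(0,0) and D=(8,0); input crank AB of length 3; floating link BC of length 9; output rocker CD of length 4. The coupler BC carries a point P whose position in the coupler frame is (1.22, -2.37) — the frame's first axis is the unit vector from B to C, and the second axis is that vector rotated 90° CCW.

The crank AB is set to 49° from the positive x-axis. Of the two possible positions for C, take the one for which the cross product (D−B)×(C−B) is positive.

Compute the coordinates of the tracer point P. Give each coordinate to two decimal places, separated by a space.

A=(0,0), D=(8.00,0)
B = A + 3.00·(cos49°, sin49°) = (1.9682, 2.2641)
|BD| = 6.4428
circle(B,9.00) ∩ circle(D,4.00): a=8.2658, h=3.5604
  candidates: C₊=(10.9580,2.6927) cross=22.939; C₋=(8.4556,-3.9740) cross=-22.939
  mode + wants cross > 0 → take C=(10.9580,2.6927) (cross=22.939)
ex = (C−B)/|BC| = (0.9989,0.0476); ey = (-0.0476,0.9989)
P = B + 1.22·ex + -2.37·ey = (3.2996,-0.0451)

3.30 -0.05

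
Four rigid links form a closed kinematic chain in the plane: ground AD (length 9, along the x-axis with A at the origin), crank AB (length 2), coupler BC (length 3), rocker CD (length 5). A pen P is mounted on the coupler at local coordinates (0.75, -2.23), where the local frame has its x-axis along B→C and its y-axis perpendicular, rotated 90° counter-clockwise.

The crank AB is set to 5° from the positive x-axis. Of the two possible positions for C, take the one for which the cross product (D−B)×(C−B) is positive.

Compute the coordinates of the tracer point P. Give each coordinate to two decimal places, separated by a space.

A=(0,0), D=(9.00,0)
B = A + 2.00·(cos5°, sin5°) = (1.9924, 0.1743)
|BD| = 7.0098
circle(B,3.00) ∩ circle(D,5.00): a=2.3636, h=1.8475
  candidates: C₊=(4.4012,1.9625) cross=12.951; C₋=(4.3093,-1.7314) cross=-12.951
  mode + wants cross > 0 → take C=(4.4012,1.9625) (cross=12.951)
ex = (C−B)/|BC| = (0.8029,0.5961); ey = (-0.5961,0.8029)
P = B + 0.75·ex + -2.23·ey = (3.9238,-1.1692)

3.92 -1.17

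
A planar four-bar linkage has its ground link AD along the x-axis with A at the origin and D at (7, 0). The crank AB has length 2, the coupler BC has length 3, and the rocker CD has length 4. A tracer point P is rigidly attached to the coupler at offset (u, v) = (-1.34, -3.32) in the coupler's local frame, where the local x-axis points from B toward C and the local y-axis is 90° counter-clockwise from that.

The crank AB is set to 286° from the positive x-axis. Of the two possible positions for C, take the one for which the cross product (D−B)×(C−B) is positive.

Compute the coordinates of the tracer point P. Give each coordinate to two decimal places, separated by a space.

A=(0,0), D=(7.00,0)
B = A + 2.00·(cos286°, sin286°) = (0.5513, -1.9225)
|BD| = 6.7292
circle(B,3.00) ∩ circle(D,4.00): a=2.8445, h=0.9534
  candidates: C₊=(3.0048,-0.1962) cross=6.415; C₋=(3.5496,-2.0235) cross=-6.415
  mode + wants cross > 0 → take C=(3.0048,-0.1962) (cross=6.415)
ex = (C−B)/|BC| = (0.8178,0.5754); ey = (-0.5754,0.8178)
P = B + -1.34·ex + -3.32·ey = (1.3658,-5.4089)

1.37 -5.41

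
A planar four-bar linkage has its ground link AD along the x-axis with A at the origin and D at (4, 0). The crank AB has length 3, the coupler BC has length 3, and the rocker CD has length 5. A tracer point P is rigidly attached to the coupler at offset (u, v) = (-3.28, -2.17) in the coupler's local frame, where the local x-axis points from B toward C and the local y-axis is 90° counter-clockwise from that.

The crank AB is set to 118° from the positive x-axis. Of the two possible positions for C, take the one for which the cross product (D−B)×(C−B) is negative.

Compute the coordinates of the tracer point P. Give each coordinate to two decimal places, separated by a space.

A=(0,0), D=(4.00,0)
B = A + 3.00·(cos118°, sin118°) = (-1.4084, 2.6488)
|BD| = 6.0222
circle(B,3.00) ∩ circle(D,5.00): a=1.6827, h=2.4836
  candidates: C₊=(1.1952,4.1392) cross=14.957; C₋=(-0.9896,-0.3218) cross=-14.957
  mode - wants cross < 0 → take C=(-0.9896,-0.3218) (cross=-14.957)
ex = (C−B)/|BC| = (0.1396,-0.9902); ey = (0.9902,0.1396)
P = B + -3.28·ex + -2.17·ey = (-4.0150,5.5938)

-4.02 5.59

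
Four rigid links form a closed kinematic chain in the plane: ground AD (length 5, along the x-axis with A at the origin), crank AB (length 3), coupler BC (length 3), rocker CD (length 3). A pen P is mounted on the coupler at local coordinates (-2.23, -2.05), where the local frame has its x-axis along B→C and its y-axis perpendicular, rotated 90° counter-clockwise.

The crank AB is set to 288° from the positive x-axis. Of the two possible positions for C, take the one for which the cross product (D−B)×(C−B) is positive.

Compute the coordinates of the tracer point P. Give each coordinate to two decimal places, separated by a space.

A=(0,0), D=(5.00,0)
B = A + 3.00·(cos288°, sin288°) = (0.9271, -2.8532)
|BD| = 4.9729
circle(B,3.00) ∩ circle(D,3.00): a=2.4864, h=1.6786
  candidates: C₊=(2.0004,-0.0518) cross=8.347; C₋=(3.9266,-2.8014) cross=-8.347
  mode + wants cross > 0 → take C=(2.0004,-0.0518) (cross=8.347)
ex = (C−B)/|BC| = (0.3578,0.9338); ey = (-0.9338,0.3578)
P = B + -2.23·ex + -2.05·ey = (2.0434,-5.6690)

2.04 -5.67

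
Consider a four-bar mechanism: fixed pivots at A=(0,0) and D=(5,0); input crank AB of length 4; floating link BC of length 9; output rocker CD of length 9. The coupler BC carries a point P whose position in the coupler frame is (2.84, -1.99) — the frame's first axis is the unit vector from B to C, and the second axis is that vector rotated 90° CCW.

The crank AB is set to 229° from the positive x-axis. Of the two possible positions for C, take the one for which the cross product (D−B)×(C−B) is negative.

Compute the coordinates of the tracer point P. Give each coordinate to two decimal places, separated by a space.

A=(0,0), D=(5.00,0)
B = A + 4.00·(cos229°, sin229°) = (-2.6242, -3.0188)
|BD| = 8.2001
circle(B,9.00) ∩ circle(D,9.00): a=4.1001, h=8.0118
  candidates: C₊=(-1.7616,5.9397) cross=65.698; C₋=(4.1374,-8.9586) cross=-65.698
  mode - wants cross < 0 → take C=(4.1374,-8.9586) (cross=-65.698)
ex = (C−B)/|BC| = (0.7513,-0.6600); ey = (0.6600,0.7513)
P = B + 2.84·ex + -1.99·ey = (-1.8039,-6.3882)

-1.80 -6.39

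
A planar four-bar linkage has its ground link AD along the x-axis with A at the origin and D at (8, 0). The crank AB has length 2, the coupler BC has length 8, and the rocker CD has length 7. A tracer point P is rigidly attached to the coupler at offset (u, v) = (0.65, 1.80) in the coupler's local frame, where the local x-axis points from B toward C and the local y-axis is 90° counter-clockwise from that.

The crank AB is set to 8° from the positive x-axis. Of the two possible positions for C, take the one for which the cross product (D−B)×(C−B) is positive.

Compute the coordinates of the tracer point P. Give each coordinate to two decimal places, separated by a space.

A=(0,0), D=(8.00,0)
B = A + 2.00·(cos8°, sin8°) = (1.9805, 0.2783)
|BD| = 6.0259
circle(B,8.00) ∩ circle(D,7.00): a=4.2576, h=6.7730
  candidates: C₊=(6.5464,6.8474) cross=40.813; C₋=(5.9207,-6.6841) cross=-40.813
  mode + wants cross > 0 → take C=(6.5464,6.8474) (cross=40.813)
ex = (C−B)/|BC| = (0.5707,0.8211); ey = (-0.8211,0.5707)
P = B + 0.65·ex + 1.80·ey = (0.8735,1.8394)

0.87 1.84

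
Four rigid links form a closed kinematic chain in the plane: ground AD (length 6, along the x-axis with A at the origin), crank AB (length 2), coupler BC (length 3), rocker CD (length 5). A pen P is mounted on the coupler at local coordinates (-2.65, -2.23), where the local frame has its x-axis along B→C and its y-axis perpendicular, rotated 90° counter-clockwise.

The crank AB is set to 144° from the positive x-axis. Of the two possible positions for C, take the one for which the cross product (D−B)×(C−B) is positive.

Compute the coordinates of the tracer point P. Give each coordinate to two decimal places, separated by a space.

A=(0,0), D=(6.00,0)
B = A + 2.00·(cos144°, sin144°) = (-1.6180, 1.1756)
|BD| = 7.7082
circle(B,3.00) ∩ circle(D,5.00): a=2.8162, h=1.0338
  candidates: C₊=(1.3229,1.7678) cross=7.969; C₋=(1.0076,-0.2756) cross=-7.969
  mode + wants cross > 0 → take C=(1.3229,1.7678) (cross=7.969)
ex = (C−B)/|BC| = (0.9803,0.1974); ey = (-0.1974,0.9803)
P = B + -2.65·ex + -2.23·ey = (-3.7757,-1.5337)

-3.78 -1.53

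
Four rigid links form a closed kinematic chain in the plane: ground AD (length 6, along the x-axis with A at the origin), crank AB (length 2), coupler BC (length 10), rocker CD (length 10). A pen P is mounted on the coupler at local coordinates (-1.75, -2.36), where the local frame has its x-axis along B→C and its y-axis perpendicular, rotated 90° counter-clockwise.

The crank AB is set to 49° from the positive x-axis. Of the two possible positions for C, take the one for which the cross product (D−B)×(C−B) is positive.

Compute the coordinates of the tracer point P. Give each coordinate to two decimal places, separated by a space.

2.38 -1.23

A=(0,0), D=(6.00,0)
B = A + 2.00·(cos49°, sin49°) = (1.3121, 1.5094)
|BD| = 4.9249
circle(B,10.00) ∩ circle(D,10.00): a=2.4624, h=9.6921
  candidates: C₊=(6.6266,9.9804) cross=47.732; C₋=(0.6856,-8.4709) cross=-47.732
  mode + wants cross > 0 → take C=(6.6266,9.9804) (cross=47.732)
ex = (C−B)/|BC| = (0.5314,0.8471); ey = (-0.8471,0.5314)
P = B + -1.75·ex + -2.36·ey = (2.3812,-1.2272)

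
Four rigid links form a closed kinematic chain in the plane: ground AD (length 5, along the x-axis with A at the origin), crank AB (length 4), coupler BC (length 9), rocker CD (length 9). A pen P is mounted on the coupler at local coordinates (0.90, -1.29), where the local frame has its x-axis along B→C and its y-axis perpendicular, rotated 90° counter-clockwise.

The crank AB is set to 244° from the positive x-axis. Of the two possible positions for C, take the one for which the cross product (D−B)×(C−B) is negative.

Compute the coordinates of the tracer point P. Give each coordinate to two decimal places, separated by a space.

-1.81 -5.17

A=(0,0), D=(5.00,0)
B = A + 4.00·(cos244°, sin244°) = (-1.7535, -3.5952)
|BD| = 7.6508
circle(B,9.00) ∩ circle(D,9.00): a=3.8254, h=8.1466
  candidates: C₊=(-2.2049,5.3935) cross=62.328; C₋=(5.4514,-8.9887) cross=-62.328
  mode - wants cross < 0 → take C=(5.4514,-8.9887) (cross=-62.328)
ex = (C−B)/|BC| = (0.8005,-0.5993); ey = (0.5993,0.8005)
P = B + 0.90·ex + -1.29·ey = (-1.8061,-5.1672)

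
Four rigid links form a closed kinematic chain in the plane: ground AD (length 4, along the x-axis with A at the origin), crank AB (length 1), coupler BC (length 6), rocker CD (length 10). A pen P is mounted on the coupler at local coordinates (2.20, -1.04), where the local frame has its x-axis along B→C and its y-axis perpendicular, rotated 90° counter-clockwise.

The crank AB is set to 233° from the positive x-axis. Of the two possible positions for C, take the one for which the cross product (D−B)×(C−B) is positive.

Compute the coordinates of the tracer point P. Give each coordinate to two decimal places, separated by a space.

A=(0,0), D=(4.00,0)
B = A + 1.00·(cos233°, sin233°) = (-0.6018, -0.7986)
|BD| = 4.6706
circle(B,6.00) ∩ circle(D,10.00): a=-4.5161, h=3.9503
  candidates: C₊=(-5.7268,2.3213) cross=18.450; C₋=(-4.3759,-5.4630) cross=-18.450
  mode + wants cross > 0 → take C=(-5.7268,2.3213) (cross=18.450)
ex = (C−B)/|BC| = (-0.8542,0.5200); ey = (-0.5200,-0.8542)
P = B + 2.20·ex + -1.04·ey = (-1.9402,1.2337)

-1.94 1.23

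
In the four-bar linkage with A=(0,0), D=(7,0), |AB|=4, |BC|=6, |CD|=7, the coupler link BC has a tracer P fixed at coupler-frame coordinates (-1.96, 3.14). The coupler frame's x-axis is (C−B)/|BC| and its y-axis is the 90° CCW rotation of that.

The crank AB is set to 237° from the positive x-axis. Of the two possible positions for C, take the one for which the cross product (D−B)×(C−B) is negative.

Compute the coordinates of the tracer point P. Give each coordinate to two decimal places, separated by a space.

A=(0,0), D=(7.00,0)
B = A + 4.00·(cos237°, sin237°) = (-2.1786, -3.3547)
|BD| = 9.7724
circle(B,6.00) ∩ circle(D,7.00): a=4.2211, h=4.2641
  candidates: C₊=(0.3222,2.0993) cross=41.671; C₋=(3.2498,-5.9107) cross=-41.671
  mode - wants cross < 0 → take C=(3.2498,-5.9107) (cross=-41.671)
ex = (C−B)/|BC| = (0.9047,-0.4260); ey = (0.4260,0.9047)
P = B + -1.96·ex + 3.14·ey = (-2.6142,0.3211)

-2.61 0.32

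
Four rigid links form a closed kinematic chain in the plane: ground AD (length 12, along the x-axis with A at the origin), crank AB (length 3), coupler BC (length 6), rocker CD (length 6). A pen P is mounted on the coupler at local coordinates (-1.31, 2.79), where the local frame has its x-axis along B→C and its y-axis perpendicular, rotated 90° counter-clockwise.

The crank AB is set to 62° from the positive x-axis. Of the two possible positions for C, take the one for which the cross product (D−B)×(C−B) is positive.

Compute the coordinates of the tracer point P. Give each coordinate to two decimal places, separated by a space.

A=(0,0), D=(12.00,0)
B = A + 3.00·(cos62°, sin62°) = (1.4084, 2.6488)
|BD| = 10.9178
circle(B,6.00) ∩ circle(D,6.00): a=5.4589, h=2.4901
  candidates: C₊=(7.3083,3.7401) cross=27.186; C₋=(6.1001,-1.0913) cross=-27.186
  mode + wants cross > 0 → take C=(7.3083,3.7401) (cross=27.186)
ex = (C−B)/|BC| = (0.9833,0.1819); ey = (-0.1819,0.9833)
P = B + -1.31·ex + 2.79·ey = (-0.3872,5.1541)

-0.39 5.15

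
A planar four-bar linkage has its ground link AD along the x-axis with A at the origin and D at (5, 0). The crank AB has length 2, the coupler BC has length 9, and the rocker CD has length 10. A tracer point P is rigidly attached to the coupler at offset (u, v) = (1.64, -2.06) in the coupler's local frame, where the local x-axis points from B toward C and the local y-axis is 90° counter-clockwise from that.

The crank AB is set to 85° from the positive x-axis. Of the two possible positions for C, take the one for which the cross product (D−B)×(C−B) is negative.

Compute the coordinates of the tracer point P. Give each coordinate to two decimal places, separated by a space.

-2.28 1.04

A=(0,0), D=(5.00,0)
B = A + 2.00·(cos85°, sin85°) = (0.1743, 1.9924)
|BD| = 5.2208
circle(B,9.00) ∩ circle(D,10.00): a=0.7908, h=8.9652
  candidates: C₊=(4.3266,9.9773) cross=46.806; C₋=(-2.5161,-6.5961) cross=-46.806
  mode - wants cross < 0 → take C=(-2.5161,-6.5961) (cross=-46.806)
ex = (C−B)/|BC| = (-0.2989,-0.9543); ey = (0.9543,-0.2989)
P = B + 1.64·ex + -2.06·ey = (-2.2817,1.0432)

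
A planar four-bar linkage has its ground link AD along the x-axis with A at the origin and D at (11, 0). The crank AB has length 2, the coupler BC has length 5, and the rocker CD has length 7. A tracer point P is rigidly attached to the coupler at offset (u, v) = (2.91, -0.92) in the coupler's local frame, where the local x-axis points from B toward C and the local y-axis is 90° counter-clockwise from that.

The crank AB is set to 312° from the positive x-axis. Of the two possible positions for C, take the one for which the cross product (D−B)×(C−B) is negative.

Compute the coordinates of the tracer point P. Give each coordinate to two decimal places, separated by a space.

A=(0,0), D=(11.00,0)
B = A + 2.00·(cos312°, sin312°) = (1.3383, -1.4863)
|BD| = 9.7754
circle(B,5.00) ∩ circle(D,7.00): a=3.6601, h=3.4064
  candidates: C₊=(4.4379,2.4370) cross=33.299; C₋=(5.4738,-4.2966) cross=-33.299
  mode - wants cross < 0 → take C=(5.4738,-4.2966) (cross=-33.299)
ex = (C−B)/|BC| = (0.8271,-0.5621); ey = (0.5621,0.8271)
P = B + 2.91·ex + -0.92·ey = (3.2280,-3.8828)

3.23 -3.88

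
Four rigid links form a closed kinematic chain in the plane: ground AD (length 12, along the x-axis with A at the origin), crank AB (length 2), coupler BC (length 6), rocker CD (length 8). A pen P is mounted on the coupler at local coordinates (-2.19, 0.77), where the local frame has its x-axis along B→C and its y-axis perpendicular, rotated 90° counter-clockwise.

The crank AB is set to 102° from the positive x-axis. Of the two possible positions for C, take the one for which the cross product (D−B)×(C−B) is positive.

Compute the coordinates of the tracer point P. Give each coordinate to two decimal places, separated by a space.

-2.74 1.87

A=(0,0), D=(12.00,0)
B = A + 2.00·(cos102°, sin102°) = (-0.4158, 1.9563)
|BD| = 12.5690
circle(B,6.00) ∩ circle(D,8.00): a=5.1706, h=3.0437
  candidates: C₊=(5.1656,4.1582) cross=38.257; C₋=(4.2181,-1.8551) cross=-38.257
  mode + wants cross > 0 → take C=(5.1656,4.1582) (cross=38.257)
ex = (C−B)/|BC| = (0.9302,0.3670); ey = (-0.3670,0.9302)
P = B + -2.19·ex + 0.77·ey = (-2.7356,1.8689)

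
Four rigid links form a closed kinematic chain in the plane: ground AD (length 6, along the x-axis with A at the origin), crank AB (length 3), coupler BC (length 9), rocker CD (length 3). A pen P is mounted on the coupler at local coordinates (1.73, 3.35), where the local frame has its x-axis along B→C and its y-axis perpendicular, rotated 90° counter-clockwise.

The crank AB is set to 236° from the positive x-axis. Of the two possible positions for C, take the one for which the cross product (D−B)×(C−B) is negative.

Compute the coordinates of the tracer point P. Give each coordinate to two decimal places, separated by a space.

0.13 0.82

A=(0,0), D=(6.00,0)
B = A + 3.00·(cos236°, sin236°) = (-1.6776, -2.4871)
|BD| = 8.0704
circle(B,9.00) ∩ circle(D,3.00): a=8.4959, h=2.9697
  candidates: C₊=(5.4897,2.9563) cross=23.966; C₋=(7.3200,-2.6940) cross=-23.966
  mode - wants cross < 0 → take C=(7.3200,-2.6940) (cross=-23.966)
ex = (C−B)/|BC| = (0.9997,-0.0230); ey = (0.0230,0.9997)
P = B + 1.73·ex + 3.35·ey = (0.1290,0.8222)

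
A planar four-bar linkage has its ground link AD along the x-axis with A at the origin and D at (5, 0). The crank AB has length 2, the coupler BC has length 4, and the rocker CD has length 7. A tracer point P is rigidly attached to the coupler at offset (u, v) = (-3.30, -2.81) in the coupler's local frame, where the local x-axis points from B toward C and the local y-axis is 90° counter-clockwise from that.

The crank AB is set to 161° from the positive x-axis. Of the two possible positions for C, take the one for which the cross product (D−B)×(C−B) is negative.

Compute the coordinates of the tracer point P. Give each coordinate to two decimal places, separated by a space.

-5.24 3.40

A=(0,0), D=(5.00,0)
B = A + 2.00·(cos161°, sin161°) = (-1.8910, 0.6511)
|BD| = 6.9217
circle(B,4.00) ∩ circle(D,7.00): a=1.0771, h=3.8523
  candidates: C₊=(-0.4564,4.3850) cross=26.664; C₋=(-1.1811,-3.2854) cross=-26.664
  mode - wants cross < 0 → take C=(-1.1811,-3.2854) (cross=-26.664)
ex = (C−B)/|BC| = (0.1775,-0.9841); ey = (0.9841,0.1775)
P = B + -3.30·ex + -2.81·ey = (-5.2421,3.4000)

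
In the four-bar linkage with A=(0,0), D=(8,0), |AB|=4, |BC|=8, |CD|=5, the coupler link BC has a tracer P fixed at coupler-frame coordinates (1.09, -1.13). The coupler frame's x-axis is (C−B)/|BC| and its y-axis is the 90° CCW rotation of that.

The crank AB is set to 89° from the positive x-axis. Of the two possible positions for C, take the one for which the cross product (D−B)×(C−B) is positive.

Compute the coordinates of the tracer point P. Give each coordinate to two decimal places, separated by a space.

A=(0,0), D=(8.00,0)
B = A + 4.00·(cos89°, sin89°) = (0.0698, 3.9994)
|BD| = 8.8816
circle(B,8.00) ∩ circle(D,5.00): a=6.6364, h=4.4675
  candidates: C₊=(8.0070,5.0000) cross=39.679; C₋=(3.9835,-2.9779) cross=-39.679
  mode + wants cross > 0 → take C=(8.0070,5.0000) (cross=39.679)
ex = (C−B)/|BC| = (0.9921,0.1251); ey = (-0.1251,0.9921)
P = B + 1.09·ex + -1.13·ey = (1.2926,3.0146)

1.29 3.01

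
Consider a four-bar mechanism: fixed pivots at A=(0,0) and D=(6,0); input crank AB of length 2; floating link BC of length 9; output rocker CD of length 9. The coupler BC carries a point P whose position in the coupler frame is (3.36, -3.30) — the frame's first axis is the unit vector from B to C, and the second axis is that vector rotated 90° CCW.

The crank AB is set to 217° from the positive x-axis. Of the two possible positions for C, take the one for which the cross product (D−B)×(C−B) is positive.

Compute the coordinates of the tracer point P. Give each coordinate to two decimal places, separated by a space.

2.51 1.10

A=(0,0), D=(6.00,0)
B = A + 2.00·(cos217°, sin217°) = (-1.5973, -1.2036)
|BD| = 7.6920
circle(B,9.00) ∩ circle(D,9.00): a=3.8460, h=8.1368
  candidates: C₊=(0.9281,7.4348) cross=62.589; C₋=(3.4746,-8.6384) cross=-62.589
  mode + wants cross > 0 → take C=(0.9281,7.4348) (cross=62.589)
ex = (C−B)/|BC| = (0.2806,0.9598); ey = (-0.9598,0.2806)
P = B + 3.36·ex + -3.30·ey = (2.5130,1.0954)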